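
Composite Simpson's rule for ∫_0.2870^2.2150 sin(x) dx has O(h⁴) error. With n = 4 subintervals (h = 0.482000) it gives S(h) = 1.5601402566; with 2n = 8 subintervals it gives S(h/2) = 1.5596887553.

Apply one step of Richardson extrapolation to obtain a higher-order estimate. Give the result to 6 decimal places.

Error is O(h^4); halving h shrinks it by 2^4 = 16.
A(h/2) − A(h) = 1.5596887553 − 1.5601402566 = -0.0004515013
Correction (A(h/2) − A(h))/(16 − 1) = (-0.0004515013)/15 = -0.0000301001
R = 1.5596887553 − 0.0000301001 = 1.5596586552

1.559659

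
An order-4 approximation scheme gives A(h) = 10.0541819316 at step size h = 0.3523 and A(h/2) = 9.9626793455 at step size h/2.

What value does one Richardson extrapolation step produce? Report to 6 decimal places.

9.956579

r = 4: numerator weight 16, denominator 15.
Weighted: 159.4028695280 − 10.0541819316 = 149.3486875964
(16·9.9626793455 − 10.0541819316)/(16 − 1) = 9.9565791731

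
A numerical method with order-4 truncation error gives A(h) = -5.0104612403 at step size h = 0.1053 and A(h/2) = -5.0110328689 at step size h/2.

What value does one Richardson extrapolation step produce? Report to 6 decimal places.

-5.011071

Method order is 4; weight 2^4 = 16.
Top: 16(-5.0110328689) − (-5.0104612403) = -75.1660646621
Divide by 2^4 − 1 = 15.
R = (-75.1660646621)/15 = -5.0110709775
Gap between inputs: 5.716e-04; correction applied: −0.0000381086.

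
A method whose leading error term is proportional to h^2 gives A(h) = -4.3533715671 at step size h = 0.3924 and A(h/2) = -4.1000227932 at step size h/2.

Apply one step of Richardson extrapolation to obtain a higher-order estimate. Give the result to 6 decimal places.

With r = 2 the leading error scales as h^2, so the weight is 2^2 = 4.
4 × (-4.1000227932) − (-4.3533715671) = -12.0467196057
Divide by 2^2 − 1 = 3.
(4 × (-4.1000227932) − (-4.3533715671))/(4 − 1) = -4.0155732019

-4.015573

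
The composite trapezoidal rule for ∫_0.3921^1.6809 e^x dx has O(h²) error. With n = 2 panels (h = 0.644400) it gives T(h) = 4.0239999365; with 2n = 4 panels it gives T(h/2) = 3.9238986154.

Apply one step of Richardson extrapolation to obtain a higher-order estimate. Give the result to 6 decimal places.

3.890532

With r = 2 the leading error scales as h^2, so the weight is 2^2 = 4.
Numerator 4×A(h/2) − A(h) = 4×3.9238986154 − 4.0239999365 = 11.6715945251
Divide by 2^2 − 1 = 3.
(4×3.9238986154 − 4.0239999365)/(4 − 1) = 3.8905315084
Shift from A(h/2): −0.0333671070.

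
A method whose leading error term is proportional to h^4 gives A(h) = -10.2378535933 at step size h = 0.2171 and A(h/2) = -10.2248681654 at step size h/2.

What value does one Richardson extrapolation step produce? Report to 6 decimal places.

The method has order 4: 2^4 = 16.
16·(-10.2248681654) − (-10.2378535933) = -153.3600370531
Extrapolated: (-153.3600370531) / 15 = -10.2240024702

-10.224002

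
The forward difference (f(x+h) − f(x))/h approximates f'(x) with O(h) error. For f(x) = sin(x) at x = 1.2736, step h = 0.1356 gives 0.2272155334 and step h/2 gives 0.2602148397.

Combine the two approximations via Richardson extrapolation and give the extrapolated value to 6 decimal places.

0.293214

r = 1: numerator weight 2, denominator 1.
2×0.2602148397 = 0.5204296794; subtract 0.2272155334 → 0.2932141460
R = 0.2932141460/1 = 0.2932141460
Correction |R − A(h/2)| = 3.300e-02; gap |A(h/2) − A(h)| = 3.300e-02.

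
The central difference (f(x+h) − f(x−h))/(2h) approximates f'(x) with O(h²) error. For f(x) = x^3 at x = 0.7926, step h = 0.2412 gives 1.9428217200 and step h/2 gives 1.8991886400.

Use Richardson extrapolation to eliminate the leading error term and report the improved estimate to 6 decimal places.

Order 2 gives 2^r = 4 and 2^r − 1 = 3.
Weighted: 7.5967545600 − 1.9428217200 = 5.6539328400
Divide by 2^2 − 1 = 3.
5.6539328400 ÷ 3 = 1.8846442800

1.884644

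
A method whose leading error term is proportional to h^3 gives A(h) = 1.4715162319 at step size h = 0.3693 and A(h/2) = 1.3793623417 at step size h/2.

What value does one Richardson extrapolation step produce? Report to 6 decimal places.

Method order is 3; weight 2^3 = 8.
Numerator 8×A(h/2) − A(h) = 8×1.3793623417 − 1.4715162319 = 9.5633825017
9.5633825017 ÷ 7 = 1.3661975002
Gap between inputs: 9.215e-02; correction applied: −0.0131648415.

1.366198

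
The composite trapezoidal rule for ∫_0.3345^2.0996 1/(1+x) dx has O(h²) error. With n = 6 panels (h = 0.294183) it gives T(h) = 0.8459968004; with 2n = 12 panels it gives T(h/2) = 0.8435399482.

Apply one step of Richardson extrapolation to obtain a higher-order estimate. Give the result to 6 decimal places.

Order 2 gives 2^r = 4 and 2^r − 1 = 3.
4·0.8435399482 = 3.3741597928; subtract 0.8459968004 → 2.5281629924
Divide by 2^2 − 1 = 3.
So the Richardson estimate is 0.8427209975.
Gap between inputs: 2.457e-03; correction applied: −0.0008189507.

0.842721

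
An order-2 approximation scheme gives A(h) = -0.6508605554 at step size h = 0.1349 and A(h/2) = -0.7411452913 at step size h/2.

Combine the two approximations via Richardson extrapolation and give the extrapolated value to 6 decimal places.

Error is O(h^2); halving h shrinks it by 2^2 = 4.
Weighted: (-2.9645811652) − (-0.6508605554) = -2.3137206098
Denominator 4 − 1 = 3.
(-2.3137206098) ÷ 3 = -0.7712402033
Shift from A(h/2): −0.0300949120.

-0.771240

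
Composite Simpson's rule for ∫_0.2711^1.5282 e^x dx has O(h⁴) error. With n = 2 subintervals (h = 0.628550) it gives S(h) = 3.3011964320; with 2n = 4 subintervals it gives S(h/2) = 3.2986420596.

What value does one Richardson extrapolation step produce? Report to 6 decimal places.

With r = 4 the leading error scales as h^4, so the weight is 2^4 = 16.
16·3.2986420596 − 3.3011964320 = 49.4770765216
R = 49.4770765216/15 = 3.2984717681

3.298472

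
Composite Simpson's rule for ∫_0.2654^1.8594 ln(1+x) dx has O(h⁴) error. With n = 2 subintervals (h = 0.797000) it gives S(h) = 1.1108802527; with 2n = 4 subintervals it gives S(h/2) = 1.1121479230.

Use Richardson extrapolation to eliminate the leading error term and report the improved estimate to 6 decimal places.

1.112232

r = 4: numerator weight 16, denominator 15.
Difference of the inputs: 1.1121479230 − 1.1108802527 = 0.0012676703
Divide by 2^4 − 1 = 15: 0.0012676703/15 = 0.0000845114
R = A(h/2) + (A(h/2) − A(h))/15 = 1.1121479230 + 0.0000845114 = 1.1122324344
Correction |R − A(h/2)| = 8.451e-05; gap |A(h/2) − A(h)| = 1.268e-03.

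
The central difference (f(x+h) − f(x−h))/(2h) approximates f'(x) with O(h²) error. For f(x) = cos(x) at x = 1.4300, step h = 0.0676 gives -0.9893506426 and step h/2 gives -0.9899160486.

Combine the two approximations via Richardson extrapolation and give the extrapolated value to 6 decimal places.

-0.990105

Leading term ∝ h^2; use weight 4 = 2^2.
Top: 4(-0.9899160486) − (-0.9893506426) = -2.9703135518
R = (-2.9703135518)/3 = -0.9901045173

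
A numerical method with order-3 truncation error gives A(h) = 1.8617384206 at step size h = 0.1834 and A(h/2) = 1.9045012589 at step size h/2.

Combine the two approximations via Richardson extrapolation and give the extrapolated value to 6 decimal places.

1.910610

r = 3: numerator weight 8, denominator 7.
Difference of the inputs: 1.9045012589 − 1.8617384206 = 0.0427628383
Divide by 2^3 − 1 = 7: 0.0427628383/7 = 0.0061089769
R = A(h/2) + (A(h/2) − A(h))/7 = 1.9045012589 + 0.0061089769 = 1.9106102358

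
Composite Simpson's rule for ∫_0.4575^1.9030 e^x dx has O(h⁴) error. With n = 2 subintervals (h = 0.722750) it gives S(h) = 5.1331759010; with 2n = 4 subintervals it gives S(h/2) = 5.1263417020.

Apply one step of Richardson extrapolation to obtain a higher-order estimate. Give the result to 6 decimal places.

5.125886

r = 4: numerator weight 16, denominator 15.
Top: 16(5.1263417020) − (5.1331759010) = 76.8882913310
76.8882913310 ÷ 15 = 5.1258860887
Gap between inputs: 6.834e-03; correction applied: −0.0004556133.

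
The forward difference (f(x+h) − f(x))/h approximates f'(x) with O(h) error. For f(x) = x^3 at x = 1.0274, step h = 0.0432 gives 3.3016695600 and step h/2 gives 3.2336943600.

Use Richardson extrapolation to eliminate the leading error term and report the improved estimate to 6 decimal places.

3.165719

Order 1 gives 2^r = 2 and 2^r − 1 = 1.
Top: 2(3.2336943600) − (3.3016695600) = 3.1657191600
Denominator 2 − 1 = 1.
Extrapolated: 3.1657191600 / 1 = 3.1657191600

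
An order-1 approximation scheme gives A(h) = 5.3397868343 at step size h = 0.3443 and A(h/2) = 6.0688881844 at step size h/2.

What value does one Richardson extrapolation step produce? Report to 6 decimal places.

Method order is 1; weight 2^1 = 2.
Weighted: 12.1377763688 − 5.3397868343 = 6.7979895345
(2 × 6.0688881844 − 5.3397868343)/(2 − 1) = 6.7979895345
Gap between inputs: 7.291e-01; correction applied: +0.7291013501.

6.797990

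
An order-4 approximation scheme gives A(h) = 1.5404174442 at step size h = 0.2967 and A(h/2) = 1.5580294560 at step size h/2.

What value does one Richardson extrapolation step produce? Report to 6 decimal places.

1.559204

The method has order 4: 2^4 = 16.
Top: 16(1.5580294560) − (1.5404174442) = 23.3880538518
(16·1.5580294560 − 1.5404174442)/(16 − 1) = 1.5592035901
Correction |R − A(h/2)| = 1.174e-03; gap |A(h/2) − A(h)| = 1.761e-02.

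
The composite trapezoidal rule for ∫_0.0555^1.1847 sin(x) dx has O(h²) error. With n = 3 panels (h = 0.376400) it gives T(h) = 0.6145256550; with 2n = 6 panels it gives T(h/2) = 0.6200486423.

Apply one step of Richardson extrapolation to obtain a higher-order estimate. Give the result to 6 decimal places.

0.621890

Method order is 2; weight 2^2 = 4.
4·0.6200486423 = 2.4801945692; subtract 0.6145256550 → 1.8656689142
(4·0.6200486423 − 0.6145256550)/(4 − 1) = 0.6218896381
Gap between inputs: 5.523e-03; correction applied: +0.0018409958.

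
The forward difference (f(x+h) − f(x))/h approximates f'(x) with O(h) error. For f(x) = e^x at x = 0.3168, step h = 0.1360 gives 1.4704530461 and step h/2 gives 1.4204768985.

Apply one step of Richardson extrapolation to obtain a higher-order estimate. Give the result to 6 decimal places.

Order 1 gives 2^r = 2 and 2^r − 1 = 1.
Difference of the inputs: 1.4204768985 − 1.4704530461 = -0.0499761476
Correction (A(h/2) − A(h))/(2 − 1) = (-0.0499761476)/1 = -0.0499761476
R = 1.4204768985 − 0.0499761476 = 1.3705007509
Shift from A(h/2): −0.0499761476.

1.370501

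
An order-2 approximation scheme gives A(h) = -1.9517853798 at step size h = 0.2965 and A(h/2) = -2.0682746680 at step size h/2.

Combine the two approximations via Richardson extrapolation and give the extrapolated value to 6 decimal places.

r = 2, so 2^r = 4.
A(h/2) − A(h) = -2.0682746680 − (-1.9517853798) = -0.1164892882
Correction (A(h/2) − A(h))/(4 − 1) = (-0.1164892882)/3 = -0.0388297627
R = A(h/2) + (A(h/2) − A(h))/3 = -2.0682746680 − 0.0388297627 = -2.1071044307

-2.107104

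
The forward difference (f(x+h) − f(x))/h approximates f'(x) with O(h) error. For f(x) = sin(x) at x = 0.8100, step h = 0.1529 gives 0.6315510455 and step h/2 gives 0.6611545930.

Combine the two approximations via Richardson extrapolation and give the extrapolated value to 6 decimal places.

Order 1 gives 2^r = 2 and 2^r − 1 = 1.
2^1 × A(h/2) = 1.3223091860; minus A(h) gives 0.6907581405.
Denominator 2 − 1 = 1.
So the Richardson estimate is 0.6907581405.
Correction |R − A(h/2)| = 2.960e-02; gap |A(h/2) − A(h)| = 2.960e-02.

0.690758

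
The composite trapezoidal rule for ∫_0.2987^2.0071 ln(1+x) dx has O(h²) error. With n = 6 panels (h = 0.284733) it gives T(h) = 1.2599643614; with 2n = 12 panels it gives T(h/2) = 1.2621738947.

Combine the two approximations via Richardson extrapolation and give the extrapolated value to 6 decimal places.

1.262910

Error is O(h^2); halving h shrinks it by 2^2 = 4.
Difference of the inputs: 1.2621738947 − 1.2599643614 = 0.0022095333
Correction (A(h/2) − A(h))/(4 − 1) = 0.0022095333/3 = 0.0007365111
R = A(h/2) + (A(h/2) − A(h))/3 = 1.2621738947 + 0.0007365111 = 1.2629104058
Shift from A(h/2): +0.0007365111.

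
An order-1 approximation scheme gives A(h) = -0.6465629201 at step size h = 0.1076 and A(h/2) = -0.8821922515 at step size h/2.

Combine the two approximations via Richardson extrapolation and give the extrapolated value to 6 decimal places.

r = 1, so 2^r = 2.
2·(-0.8821922515) = -1.7643845030; subtract (-0.6465629201) → -1.1178215829
Divide by 2^1 − 1 = 1.
(-1.1178215829) ÷ 1 = -1.1178215829
Correction |R − A(h/2)| = 2.356e-01; gap |A(h/2) − A(h)| = 2.356e-01.

-1.117822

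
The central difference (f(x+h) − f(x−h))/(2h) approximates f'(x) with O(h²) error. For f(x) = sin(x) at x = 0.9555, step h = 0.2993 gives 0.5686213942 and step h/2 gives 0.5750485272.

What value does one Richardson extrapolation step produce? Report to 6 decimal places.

Leading term ∝ h^2; use weight 4 = 2^2.
Numerator 4·A(h/2) − A(h) = 4·0.5750485272 − 0.5686213942 = 1.7315727146
(4·0.5750485272 − 0.5686213942)/(4 − 1) = 0.5771909049

0.577191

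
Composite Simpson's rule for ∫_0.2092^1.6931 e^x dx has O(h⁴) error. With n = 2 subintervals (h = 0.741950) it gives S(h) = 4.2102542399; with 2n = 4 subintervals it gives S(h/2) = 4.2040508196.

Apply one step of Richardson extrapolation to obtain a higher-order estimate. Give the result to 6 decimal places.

r = 4: numerator weight 16, denominator 15.
16×4.2040508196 = 67.2648131136; subtract 4.2102542399 → 63.0545588737
Denominator 16 − 1 = 15.
Result: 4.2036372582

4.203637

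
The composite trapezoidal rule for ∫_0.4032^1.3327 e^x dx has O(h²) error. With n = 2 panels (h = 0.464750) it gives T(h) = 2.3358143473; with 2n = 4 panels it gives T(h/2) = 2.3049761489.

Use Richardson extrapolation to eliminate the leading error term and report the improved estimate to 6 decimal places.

2.294697

Method order is 2; weight 2^2 = 4.
A(h/2) − A(h) = 2.3049761489 − 2.3358143473 = -0.0308381984
Correction (A(h/2) − A(h))/(4 − 1) = (-0.0308381984)/3 = -0.0102793995
R = A(h/2) + (A(h/2) − A(h))/3 = 2.3049761489 − 0.0102793995 = 2.2946967494
Gap between inputs: 3.084e-02; correction applied: −0.0102793995.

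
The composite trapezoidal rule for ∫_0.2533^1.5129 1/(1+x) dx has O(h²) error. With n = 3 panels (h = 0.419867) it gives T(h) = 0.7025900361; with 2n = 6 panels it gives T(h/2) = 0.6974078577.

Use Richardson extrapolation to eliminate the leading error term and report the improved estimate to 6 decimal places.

0.695680

Method order is 2; weight 2^2 = 4.
Weighted: 2.7896314308 − 0.7025900361 = 2.0870413947
Divide by 2^2 − 1 = 3.
Extrapolated: 2.0870413947 / 3 = 0.6956804649
Gap between inputs: 5.182e-03; correction applied: −0.0017273928.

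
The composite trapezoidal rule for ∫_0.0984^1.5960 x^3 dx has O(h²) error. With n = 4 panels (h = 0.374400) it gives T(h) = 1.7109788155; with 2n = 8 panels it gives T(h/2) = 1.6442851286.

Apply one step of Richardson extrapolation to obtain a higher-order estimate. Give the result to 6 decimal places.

Order 2 gives 2^r = 4 and 2^r − 1 = 3.
Top: 4(1.6442851286) − (1.7109788155) = 4.8661616989
Extrapolated: 4.8661616989 / 3 = 1.6220538996
Correction |R − A(h/2)| = 2.223e-02; gap |A(h/2) − A(h)| = 6.669e-02.

1.622054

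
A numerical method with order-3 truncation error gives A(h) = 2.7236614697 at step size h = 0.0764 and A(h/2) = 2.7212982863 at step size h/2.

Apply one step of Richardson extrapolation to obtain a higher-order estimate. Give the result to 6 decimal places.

Order 3 gives 2^r = 8 and 2^r − 1 = 7.
2^3 × A(h/2) = 21.7703862904; minus A(h) gives 19.0467248207.
Divide by 2^3 − 1 = 7.
19.0467248207 ÷ 7 = 2.7209606887

2.720961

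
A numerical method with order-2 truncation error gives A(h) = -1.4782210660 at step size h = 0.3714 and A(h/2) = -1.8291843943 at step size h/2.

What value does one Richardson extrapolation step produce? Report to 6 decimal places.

Method order is 2; weight 2^2 = 4.
Numerator 4×A(h/2) − A(h) = 4×(-1.8291843943) − (-1.4782210660) = -5.8385165112
(-5.8385165112) ÷ 3 = -1.9461721704
Shift from A(h/2): −0.1169877761.

-1.946172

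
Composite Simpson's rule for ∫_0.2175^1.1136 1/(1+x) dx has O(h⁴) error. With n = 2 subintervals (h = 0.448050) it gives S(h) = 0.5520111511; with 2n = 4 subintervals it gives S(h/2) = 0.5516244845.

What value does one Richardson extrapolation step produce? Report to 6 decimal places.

0.551599

Leading term ∝ h^4; use weight 16 = 2^4.
2^4*A(h/2) = 8.8259917520; minus A(h) gives 8.2739806009.
Denominator 16 − 1 = 15.
Extrapolated: 8.2739806009 / 15 = 0.5515987067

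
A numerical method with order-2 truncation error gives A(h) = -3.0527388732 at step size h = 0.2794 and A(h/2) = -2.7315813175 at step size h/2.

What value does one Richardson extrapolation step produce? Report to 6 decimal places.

-2.624529

Leading term ∝ h^2; use weight 4 = 2^2.
4*(-2.7315813175) − (-3.0527388732) = -7.8735863968
Divide by 2^2 − 1 = 3.
(-7.8735863968) ÷ 3 = -2.6245287989
Gap between inputs: 3.212e-01; correction applied: +0.1070525186.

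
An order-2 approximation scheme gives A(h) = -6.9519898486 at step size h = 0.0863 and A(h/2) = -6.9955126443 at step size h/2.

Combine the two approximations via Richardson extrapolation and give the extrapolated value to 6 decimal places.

-7.010020

Leading term ∝ h^2; use weight 4 = 2^2.
4·(-6.9955126443) = -27.9820505772; (-27.9820505772) − (-6.9519898486) = -21.0300607286
Denominator 4 − 1 = 3.
So the Richardson estimate is -7.0100202429.
Gap between inputs: 4.352e-02; correction applied: −0.0145075986.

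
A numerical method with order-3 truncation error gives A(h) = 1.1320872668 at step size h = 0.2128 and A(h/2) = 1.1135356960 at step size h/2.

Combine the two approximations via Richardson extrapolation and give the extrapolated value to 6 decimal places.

1.110885

With r = 3 the leading error scales as h^3, so the weight is 2^3 = 8.
8*1.1135356960 = 8.9082855680; subtract 1.1320872668 → 7.7761983012
Denominator 8 − 1 = 7.
7.7761983012 ÷ 7 = 1.1108854716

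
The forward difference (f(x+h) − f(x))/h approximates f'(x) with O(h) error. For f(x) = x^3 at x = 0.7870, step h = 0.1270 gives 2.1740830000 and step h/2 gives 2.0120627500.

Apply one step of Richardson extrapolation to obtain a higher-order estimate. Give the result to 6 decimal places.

1.850043

Error is O(h^1); halving h shrinks it by 2^1 = 2.
Top: 2(2.0120627500) − (2.1740830000) = 1.8500425000
1.8500425000 ÷ 1 = 1.8500425000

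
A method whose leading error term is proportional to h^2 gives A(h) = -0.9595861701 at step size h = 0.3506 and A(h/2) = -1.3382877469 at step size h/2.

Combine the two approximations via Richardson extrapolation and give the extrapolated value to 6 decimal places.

Leading term ∝ h^2; use weight 4 = 2^2.
Numerator 4 × A(h/2) − A(h) = 4 × (-1.3382877469) − (-0.9595861701) = -4.3935648175
Denominator 4 − 1 = 3.
R = (-4.3935648175)/3 = -1.4645216058
Correction |R − A(h/2)| = 1.262e-01; gap |A(h/2) − A(h)| = 3.787e-01.

-1.464522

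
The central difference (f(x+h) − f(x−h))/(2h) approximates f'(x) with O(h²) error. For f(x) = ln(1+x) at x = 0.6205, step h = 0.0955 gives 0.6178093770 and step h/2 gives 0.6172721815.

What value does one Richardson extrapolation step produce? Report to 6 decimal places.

The method has order 2: 2^2 = 4.
4 × 0.6172721815 = 2.4690887260; subtract 0.6178093770 → 1.8512793490
Extrapolated: 1.8512793490 / 3 = 0.6170931163

0.617093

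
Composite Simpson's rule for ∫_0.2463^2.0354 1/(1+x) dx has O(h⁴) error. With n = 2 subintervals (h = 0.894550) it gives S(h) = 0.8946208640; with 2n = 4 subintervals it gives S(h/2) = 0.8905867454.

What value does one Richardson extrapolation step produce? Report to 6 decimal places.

r = 4, so 2^r = 16.
16 × 0.8905867454 = 14.2493879264; subtract 0.8946208640 → 13.3547670624
Denominator 16 − 1 = 15.
(16 × 0.8905867454 − 0.8946208640)/(16 − 1) = 0.8903178042

0.890318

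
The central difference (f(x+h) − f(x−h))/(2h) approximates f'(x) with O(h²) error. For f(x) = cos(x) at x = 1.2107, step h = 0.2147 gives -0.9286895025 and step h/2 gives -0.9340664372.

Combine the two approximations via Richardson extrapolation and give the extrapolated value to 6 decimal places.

-0.935859

Error is O(h^2); halving h shrinks it by 2^2 = 4.
4×(-0.9340664372) − (-0.9286895025) = -2.8075762463
Extrapolated: (-2.8075762463) / 3 = -0.9358587488
Correction |R − A(h/2)| = 1.792e-03; gap |A(h/2) − A(h)| = 5.377e-03.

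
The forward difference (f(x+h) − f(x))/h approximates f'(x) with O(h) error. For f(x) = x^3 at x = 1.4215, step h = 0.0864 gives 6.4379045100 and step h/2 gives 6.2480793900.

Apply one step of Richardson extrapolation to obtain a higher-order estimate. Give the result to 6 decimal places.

r = 1: numerator weight 2, denominator 1.
2^1 × A(h/2) = 12.4961587800; minus A(h) gives 6.0582542700.
Denominator 2 − 1 = 1.
(2 × 6.2480793900 − 6.4379045100)/(2 − 1) = 6.0582542700
Correction |R − A(h/2)| = 1.898e-01; gap |A(h/2) − A(h)| = 1.898e-01.

6.058254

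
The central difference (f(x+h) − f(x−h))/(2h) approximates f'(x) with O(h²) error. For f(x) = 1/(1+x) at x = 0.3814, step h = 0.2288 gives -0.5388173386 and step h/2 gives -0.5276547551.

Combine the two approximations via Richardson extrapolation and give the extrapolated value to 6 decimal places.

-0.523934

Error is O(h^2); halving h shrinks it by 2^2 = 4.
Weighted: (-2.1106190204) − (-0.5388173386) = -1.5718016818
(-1.5718016818) ÷ 3 = -0.5239338939
Gap between inputs: 1.116e-02; correction applied: +0.0037208612.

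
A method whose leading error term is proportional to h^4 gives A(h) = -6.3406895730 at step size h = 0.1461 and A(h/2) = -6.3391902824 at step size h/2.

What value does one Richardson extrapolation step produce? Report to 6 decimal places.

Method order is 4; weight 2^4 = 16.
16·(-6.3391902824) = -101.4270445184; (-101.4270445184) − (-6.3406895730) = -95.0863549454
R = (-95.0863549454)/15 = -6.3390903297

-6.339090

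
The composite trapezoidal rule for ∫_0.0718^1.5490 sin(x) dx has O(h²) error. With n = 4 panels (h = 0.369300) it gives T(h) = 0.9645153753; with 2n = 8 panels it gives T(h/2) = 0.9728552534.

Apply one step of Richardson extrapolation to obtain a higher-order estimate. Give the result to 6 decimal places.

Order 2 gives 2^r = 4 and 2^r − 1 = 3.
4*0.9728552534 = 3.8914210136; subtract 0.9645153753 → 2.9269056383
Divide by 2^2 − 1 = 3.
So the Richardson estimate is 0.9756352128.

0.975635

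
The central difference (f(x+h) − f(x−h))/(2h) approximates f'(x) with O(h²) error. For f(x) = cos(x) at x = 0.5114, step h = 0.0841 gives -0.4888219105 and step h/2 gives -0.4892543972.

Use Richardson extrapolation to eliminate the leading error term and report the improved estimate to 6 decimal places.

-0.489399

The method has order 2: 2^2 = 4.
2^2×A(h/2) = -1.9570175888; minus A(h) gives -1.4681956783.
Denominator 4 − 1 = 3.
(-1.4681956783) ÷ 3 = -0.4893985594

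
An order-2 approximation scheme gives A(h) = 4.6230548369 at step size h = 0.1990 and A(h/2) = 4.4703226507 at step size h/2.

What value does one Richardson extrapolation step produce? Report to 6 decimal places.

4.419412

Order 2 gives 2^r = 4 and 2^r − 1 = 3.
A(h/2) − A(h) = 4.4703226507 − 4.6230548369 = -0.1527321862
Divide by 2^2 − 1 = 3: (-0.1527321862)/3 = -0.0509107287
R = 4.4703226507 − 0.0509107287 = 4.4194119220
Shift from A(h/2): −0.0509107287.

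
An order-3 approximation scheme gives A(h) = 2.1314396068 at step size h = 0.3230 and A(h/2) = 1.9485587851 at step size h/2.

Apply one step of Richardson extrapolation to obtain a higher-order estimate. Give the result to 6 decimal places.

r = 3, so 2^r = 8.
8·1.9485587851 = 15.5884702808; subtract 2.1314396068 → 13.4570306740
R = 13.4570306740/7 = 1.9224329534
Correction |R − A(h/2)| = 2.613e-02; gap |A(h/2) − A(h)| = 1.829e-01.

1.922433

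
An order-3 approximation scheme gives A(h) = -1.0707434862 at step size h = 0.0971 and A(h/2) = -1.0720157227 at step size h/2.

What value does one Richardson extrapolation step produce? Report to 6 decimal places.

r = 3, so 2^r = 8.
8*(-1.0720157227) = -8.5761257816; (-8.5761257816) − (-1.0707434862) = -7.5053822954
Divide by 2^3 − 1 = 7.
(-7.5053822954) ÷ 7 = -1.0721974708
Gap between inputs: 1.272e-03; correction applied: −0.0001817481.

-1.072197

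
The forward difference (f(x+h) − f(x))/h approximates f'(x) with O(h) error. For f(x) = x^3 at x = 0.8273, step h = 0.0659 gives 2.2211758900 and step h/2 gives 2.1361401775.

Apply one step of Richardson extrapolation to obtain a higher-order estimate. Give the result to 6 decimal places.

2.051104

Method order is 1; weight 2^1 = 2.
A(h/2) − A(h) = 2.1361401775 − 2.2211758900 = -0.0850357125
Divide by 2^1 − 1 = 1: (-0.0850357125)/1 = -0.0850357125
R = A(h/2) + (A(h/2) − A(h))/1 = 2.1361401775 − 0.0850357125 = 2.0511044650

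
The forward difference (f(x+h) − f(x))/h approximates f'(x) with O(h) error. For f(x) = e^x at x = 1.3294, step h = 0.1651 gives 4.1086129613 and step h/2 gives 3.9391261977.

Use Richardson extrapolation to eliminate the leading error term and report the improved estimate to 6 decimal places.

3.769639

Leading term ∝ h^1; use weight 2 = 2^1.
2×3.9391261977 = 7.8782523954; subtract 4.1086129613 → 3.7696394341
(2×3.9391261977 − 4.1086129613)/(2 − 1) = 3.7696394341
Shift from A(h/2): −0.1694867636.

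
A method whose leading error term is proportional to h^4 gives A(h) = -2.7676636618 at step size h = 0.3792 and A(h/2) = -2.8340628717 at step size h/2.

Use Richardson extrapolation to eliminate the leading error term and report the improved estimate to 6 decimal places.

-2.838489

r = 4: numerator weight 16, denominator 15.
Numerator 16*A(h/2) − A(h) = 16*(-2.8340628717) − (-2.7676636618) = -42.5773422854
Denominator 16 − 1 = 15.
(16*(-2.8340628717) − (-2.7676636618))/(16 − 1) = -2.8384894857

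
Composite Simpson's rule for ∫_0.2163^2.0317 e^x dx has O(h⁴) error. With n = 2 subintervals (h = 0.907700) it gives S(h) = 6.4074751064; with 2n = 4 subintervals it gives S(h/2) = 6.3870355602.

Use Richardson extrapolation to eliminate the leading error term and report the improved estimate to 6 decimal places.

The method has order 4: 2^4 = 16.
2^4·A(h/2) = 102.1925689632; minus A(h) gives 95.7850938568.
Divide by 2^4 − 1 = 15.
(16·6.3870355602 − 6.4074751064)/(16 − 1) = 6.3856729238
Gap between inputs: 2.044e-02; correction applied: −0.0013626364.

6.385673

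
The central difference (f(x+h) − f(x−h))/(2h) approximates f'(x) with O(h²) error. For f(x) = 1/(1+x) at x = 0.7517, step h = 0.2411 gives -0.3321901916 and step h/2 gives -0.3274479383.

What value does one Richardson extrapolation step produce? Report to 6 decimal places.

-0.325867

r = 2: numerator weight 4, denominator 3.
Top: 4(-0.3274479383) − (-0.3321901916) = -0.9776015616
Denominator 4 − 1 = 3.
Extrapolated: (-0.9776015616) / 3 = -0.3258671872
Gap between inputs: 4.742e-03; correction applied: +0.0015807511.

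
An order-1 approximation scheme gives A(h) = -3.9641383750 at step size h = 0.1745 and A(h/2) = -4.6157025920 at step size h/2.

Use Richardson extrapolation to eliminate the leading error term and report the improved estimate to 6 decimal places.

-5.267267

r = 1: numerator weight 2, denominator 1.
2^1·A(h/2) = -9.2314051840; minus A(h) gives -5.2672668090.
R = (-5.2672668090)/1 = -5.2672668090
Shift from A(h/2): −0.6515642170.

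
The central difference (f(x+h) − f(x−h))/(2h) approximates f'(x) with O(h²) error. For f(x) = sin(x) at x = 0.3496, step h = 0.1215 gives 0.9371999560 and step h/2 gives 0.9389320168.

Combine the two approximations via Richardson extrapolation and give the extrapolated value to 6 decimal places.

The method has order 2: 2^2 = 4.
4 × 0.9389320168 − 0.9371999560 = 2.8185281112
2.8185281112 ÷ 3 = 0.9395093704

0.939509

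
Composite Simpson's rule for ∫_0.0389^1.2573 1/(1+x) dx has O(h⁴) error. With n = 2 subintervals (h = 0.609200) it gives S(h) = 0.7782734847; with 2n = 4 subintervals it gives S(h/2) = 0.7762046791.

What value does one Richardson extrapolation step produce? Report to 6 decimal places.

Method order is 4; weight 2^4 = 16.
16*0.7762046791 − 0.7782734847 = 11.6410013809
Denominator 16 − 1 = 15.
Extrapolated: 11.6410013809 / 15 = 0.7760667587
Correction |R − A(h/2)| = 1.379e-04; gap |A(h/2) − A(h)| = 2.069e-03.

0.776067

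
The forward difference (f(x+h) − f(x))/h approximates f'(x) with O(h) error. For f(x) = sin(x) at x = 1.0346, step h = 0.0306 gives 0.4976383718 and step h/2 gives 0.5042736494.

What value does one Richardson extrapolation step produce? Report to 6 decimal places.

0.510909

The method has order 1: 2^1 = 2.
Difference of the inputs: 0.5042736494 − 0.4976383718 = 0.0066352776
Correction (A(h/2) − A(h))/(2 − 1) = 0.0066352776/1 = 0.0066352776
R = A(h/2) + (A(h/2) − A(h))/1 = 0.5042736494 + 0.0066352776 = 0.5109089270
Correction |R − A(h/2)| = 6.635e-03; gap |A(h/2) − A(h)| = 6.635e-03.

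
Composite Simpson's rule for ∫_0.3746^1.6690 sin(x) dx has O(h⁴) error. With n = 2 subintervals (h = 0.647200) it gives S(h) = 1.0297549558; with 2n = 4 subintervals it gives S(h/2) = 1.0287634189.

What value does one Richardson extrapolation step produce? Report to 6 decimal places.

1.028697

Method order is 4; weight 2^4 = 16.
Numerator 16*A(h/2) − A(h) = 16*1.0287634189 − 1.0297549558 = 15.4304597466
R = 15.4304597466/15 = 1.0286973164
Gap between inputs: 9.915e-04; correction applied: −0.0000661025.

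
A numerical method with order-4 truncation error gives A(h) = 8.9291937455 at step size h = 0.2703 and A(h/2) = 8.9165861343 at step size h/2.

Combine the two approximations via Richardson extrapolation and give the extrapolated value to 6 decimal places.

8.915746

With r = 4 the leading error scales as h^4, so the weight is 2^4 = 16.
Numerator 16 × A(h/2) − A(h) = 16 × 8.9165861343 − 8.9291937455 = 133.7361844033
Extrapolated: 133.7361844033 / 15 = 8.9157456269
Gap between inputs: 1.261e-02; correction applied: −0.0008405074.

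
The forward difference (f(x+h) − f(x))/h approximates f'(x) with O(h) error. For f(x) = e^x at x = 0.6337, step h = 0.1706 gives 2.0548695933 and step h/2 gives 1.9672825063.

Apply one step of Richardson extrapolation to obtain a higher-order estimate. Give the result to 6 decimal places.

Error is O(h^1); halving h shrinks it by 2^1 = 2.
Difference of the inputs: 1.9672825063 − 2.0548695933 = -0.0875870870
Correction (A(h/2) − A(h))/(2 − 1) = (-0.0875870870)/1 = -0.0875870870
R = 1.9672825063 − 0.0875870870 = 1.8796954193

1.879695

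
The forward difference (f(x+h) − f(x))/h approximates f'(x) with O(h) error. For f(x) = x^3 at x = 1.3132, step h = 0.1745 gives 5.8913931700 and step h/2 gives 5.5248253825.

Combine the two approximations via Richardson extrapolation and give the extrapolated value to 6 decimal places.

5.158258

r = 1: numerator weight 2, denominator 1.
Weighted: 11.0496507650 − 5.8913931700 = 5.1582575950
Denominator 2 − 1 = 1.
R = 5.1582575950/1 = 5.1582575950
Gap between inputs: 3.666e-01; correction applied: −0.3665677875.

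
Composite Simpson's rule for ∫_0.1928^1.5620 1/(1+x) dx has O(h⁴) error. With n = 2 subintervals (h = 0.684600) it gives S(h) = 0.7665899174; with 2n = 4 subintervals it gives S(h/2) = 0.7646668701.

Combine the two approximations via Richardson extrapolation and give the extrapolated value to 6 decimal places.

With r = 4 the leading error scales as h^4, so the weight is 2^4 = 16.
16*0.7646668701 = 12.2346699216; 12.2346699216 − 0.7665899174 = 11.4680800042
Extrapolated: 11.4680800042 / 15 = 0.7645386669

0.764539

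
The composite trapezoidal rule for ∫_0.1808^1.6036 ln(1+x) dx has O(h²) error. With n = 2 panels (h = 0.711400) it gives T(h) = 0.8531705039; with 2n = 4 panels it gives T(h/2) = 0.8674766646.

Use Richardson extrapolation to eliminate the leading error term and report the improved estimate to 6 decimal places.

r = 2, so 2^r = 4.
4*0.8674766646 − 0.8531705039 = 2.6167361545
R = 2.6167361545/3 = 0.8722453848

0.872245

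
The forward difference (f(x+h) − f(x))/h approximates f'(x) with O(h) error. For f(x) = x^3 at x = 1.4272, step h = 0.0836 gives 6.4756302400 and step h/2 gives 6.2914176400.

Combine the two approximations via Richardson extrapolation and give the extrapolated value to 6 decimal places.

6.107205

Method order is 1; weight 2^1 = 2.
2 × 6.2914176400 = 12.5828352800; 12.5828352800 − 6.4756302400 = 6.1072050400
Extrapolated: 6.1072050400 / 1 = 6.1072050400
Correction |R − A(h/2)| = 1.842e-01; gap |A(h/2) − A(h)| = 1.842e-01.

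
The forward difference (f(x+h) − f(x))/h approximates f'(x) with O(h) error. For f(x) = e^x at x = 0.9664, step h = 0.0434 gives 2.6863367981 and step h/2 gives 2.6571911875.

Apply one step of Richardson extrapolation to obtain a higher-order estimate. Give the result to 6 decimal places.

2.628046

With r = 1 the leading error scales as h^1, so the weight is 2^1 = 2.
Weighted: 5.3143823750 − 2.6863367981 = 2.6280455769
Extrapolated: 2.6280455769 / 1 = 2.6280455769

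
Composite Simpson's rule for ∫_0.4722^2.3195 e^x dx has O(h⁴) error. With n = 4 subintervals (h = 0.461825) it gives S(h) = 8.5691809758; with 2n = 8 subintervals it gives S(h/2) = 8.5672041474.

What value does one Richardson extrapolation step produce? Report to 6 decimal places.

Order 4 gives 2^r = 16 and 2^r − 1 = 15.
A(h/2) − A(h) = 8.5672041474 − 8.5691809758 = -0.0019768284
Correction (A(h/2) − A(h))/(16 − 1) = (-0.0019768284)/15 = -0.0001317886
R = 8.5672041474 − 0.0001317886 = 8.5670723588

8.567072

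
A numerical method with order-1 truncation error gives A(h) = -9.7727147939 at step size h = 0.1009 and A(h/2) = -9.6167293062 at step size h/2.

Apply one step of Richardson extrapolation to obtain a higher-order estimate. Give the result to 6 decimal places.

-9.460744

The method has order 1: 2^1 = 2.
2^1×A(h/2) = -19.2334586124; minus A(h) gives -9.4607438185.
(-9.4607438185) ÷ 1 = -9.4607438185
Shift from A(h/2): +0.1559854877.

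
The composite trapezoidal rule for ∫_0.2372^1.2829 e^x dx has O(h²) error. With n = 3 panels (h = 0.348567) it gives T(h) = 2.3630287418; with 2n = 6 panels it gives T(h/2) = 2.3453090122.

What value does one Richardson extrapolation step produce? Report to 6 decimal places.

Leading term ∝ h^2; use weight 4 = 2^2.
4·2.3453090122 = 9.3812360488; subtract 2.3630287418 → 7.0182073070
7.0182073070 ÷ 3 = 2.3394024357

2.339402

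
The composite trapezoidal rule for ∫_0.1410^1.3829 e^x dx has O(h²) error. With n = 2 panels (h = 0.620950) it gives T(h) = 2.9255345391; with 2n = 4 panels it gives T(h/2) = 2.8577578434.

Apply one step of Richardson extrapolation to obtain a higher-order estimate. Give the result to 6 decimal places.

2.835166

The method has order 2: 2^2 = 4.
2^2×A(h/2) = 11.4310313736; minus A(h) gives 8.5054968345.
Denominator 4 − 1 = 3.
Extrapolated: 8.5054968345 / 3 = 2.8351656115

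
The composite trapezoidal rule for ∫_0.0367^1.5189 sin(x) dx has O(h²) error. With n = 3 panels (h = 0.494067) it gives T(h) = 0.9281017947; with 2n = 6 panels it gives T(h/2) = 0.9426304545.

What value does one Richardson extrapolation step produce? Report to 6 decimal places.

r = 2: numerator weight 4, denominator 3.
Top: 4(0.9426304545) − (0.9281017947) = 2.8424200233
Divide by 2^2 − 1 = 3.
Extrapolated: 2.8424200233 / 3 = 0.9474733411
Correction |R − A(h/2)| = 4.843e-03; gap |A(h/2) − A(h)| = 1.453e-02.

0.947473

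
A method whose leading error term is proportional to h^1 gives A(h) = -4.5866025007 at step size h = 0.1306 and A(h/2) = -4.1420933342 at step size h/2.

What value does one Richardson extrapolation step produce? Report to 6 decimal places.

Method order is 1; weight 2^1 = 2.
2×(-4.1420933342) − (-4.5866025007) = -3.6975841677
Divide by 2^1 − 1 = 1.
So the Richardson estimate is -3.6975841677.
Shift from A(h/2): +0.4445091665.

-3.697584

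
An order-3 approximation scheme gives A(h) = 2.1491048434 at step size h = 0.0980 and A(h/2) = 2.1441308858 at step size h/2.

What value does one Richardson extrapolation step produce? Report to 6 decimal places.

The method has order 3: 2^3 = 8.
Difference of the inputs: 2.1441308858 − 2.1491048434 = -0.0049739576
Divide by 2^3 − 1 = 7: (-0.0049739576)/7 = -0.0007105654
R = A(h/2) + (A(h/2) − A(h))/7 = 2.1441308858 − 0.0007105654 = 2.1434203204
Gap between inputs: 4.974e-03; correction applied: −0.0007105654.

2.143420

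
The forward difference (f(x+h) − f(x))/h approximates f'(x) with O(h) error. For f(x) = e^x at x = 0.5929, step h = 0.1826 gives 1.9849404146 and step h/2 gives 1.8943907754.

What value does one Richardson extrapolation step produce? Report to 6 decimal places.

The method has order 1: 2^1 = 2.
Weighted: 3.7887815508 − 1.9849404146 = 1.8038411362
Divide by 2^1 − 1 = 1.
Extrapolated: 1.8038411362 / 1 = 1.8038411362
Gap between inputs: 9.055e-02; correction applied: −0.0905496392.

1.803841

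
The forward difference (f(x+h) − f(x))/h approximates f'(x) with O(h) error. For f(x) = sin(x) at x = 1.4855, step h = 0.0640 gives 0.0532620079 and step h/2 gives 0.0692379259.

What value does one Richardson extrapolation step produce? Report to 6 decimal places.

Leading term ∝ h^1; use weight 2 = 2^1.
2^1*A(h/2) = 0.1384758518; minus A(h) gives 0.0852138439.
Denominator 2 − 1 = 1.
0.0852138439 ÷ 1 = 0.0852138439

0.085214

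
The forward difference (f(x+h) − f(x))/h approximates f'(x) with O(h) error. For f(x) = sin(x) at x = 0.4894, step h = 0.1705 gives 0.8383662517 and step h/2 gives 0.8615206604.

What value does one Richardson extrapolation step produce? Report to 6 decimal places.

0.884675

r = 1, so 2^r = 2.
2·0.8615206604 − 0.8383662517 = 0.8846750691
Denominator 2 − 1 = 1.
0.8846750691 ÷ 1 = 0.8846750691
Correction |R − A(h/2)| = 2.315e-02; gap |A(h/2) − A(h)| = 2.315e-02.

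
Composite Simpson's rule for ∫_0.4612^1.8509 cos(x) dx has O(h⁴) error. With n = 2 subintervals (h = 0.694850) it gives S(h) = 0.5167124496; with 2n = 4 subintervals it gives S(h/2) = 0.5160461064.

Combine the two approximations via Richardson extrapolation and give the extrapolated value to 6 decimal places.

Order 4 gives 2^r = 16 and 2^r − 1 = 15.
16×0.5160461064 = 8.2567377024; 8.2567377024 − 0.5167124496 = 7.7400252528
Denominator 16 − 1 = 15.
So the Richardson estimate is 0.5160016835.

0.516002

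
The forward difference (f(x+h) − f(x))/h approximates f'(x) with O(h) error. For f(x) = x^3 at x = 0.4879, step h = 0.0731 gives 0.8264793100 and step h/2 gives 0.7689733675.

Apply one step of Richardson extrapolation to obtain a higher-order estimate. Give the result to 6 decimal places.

0.711467

With r = 1 the leading error scales as h^1, so the weight is 2^1 = 2.
2^1 × A(h/2) = 1.5379467350; minus A(h) gives 0.7114674250.
(2 × 0.7689733675 − 0.8264793100)/(2 − 1) = 0.7114674250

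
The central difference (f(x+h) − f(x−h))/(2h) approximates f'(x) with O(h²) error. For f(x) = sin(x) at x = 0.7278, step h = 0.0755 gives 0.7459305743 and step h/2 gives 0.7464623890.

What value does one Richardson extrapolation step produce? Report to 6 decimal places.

0.746640

Leading term ∝ h^2; use weight 4 = 2^2.
4×0.7464623890 = 2.9858495560; subtract 0.7459305743 → 2.2399189817
(4×0.7464623890 − 0.7459305743)/(4 − 1) = 0.7466396606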